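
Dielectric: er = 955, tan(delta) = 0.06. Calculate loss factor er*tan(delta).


Loss = 955 * 0.06 = 57.3

57.3


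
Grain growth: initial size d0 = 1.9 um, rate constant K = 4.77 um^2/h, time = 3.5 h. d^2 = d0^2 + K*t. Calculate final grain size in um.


d^2 = 1.9^2 + 4.77*3.5 = 20.305
d = sqrt(20.305) = 4.51 um

4.51


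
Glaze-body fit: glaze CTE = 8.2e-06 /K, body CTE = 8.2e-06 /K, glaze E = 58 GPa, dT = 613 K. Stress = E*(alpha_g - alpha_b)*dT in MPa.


Stress = 58*1000*(8.2e-06 - 8.2e-06)*613 = 0.0 MPa

0.0


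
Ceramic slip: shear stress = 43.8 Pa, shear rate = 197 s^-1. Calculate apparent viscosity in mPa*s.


eta = tau/gamma * 1000 = 43.8/197 * 1000 = 222.3 mPa*s

222.3


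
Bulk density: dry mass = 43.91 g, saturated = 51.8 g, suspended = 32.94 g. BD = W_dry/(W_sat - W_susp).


BD = 43.91 / (51.8 - 32.94) = 43.91 / 18.86 = 2.328 g/cm^3

2.328


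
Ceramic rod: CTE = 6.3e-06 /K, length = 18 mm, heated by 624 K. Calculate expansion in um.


dL = 6.3e-06 * 18 * 624 * 1000 = 70.762 um

70.762


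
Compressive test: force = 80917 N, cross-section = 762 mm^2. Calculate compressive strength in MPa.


CS = 80917 / 762 = 106.2 MPa

106.2


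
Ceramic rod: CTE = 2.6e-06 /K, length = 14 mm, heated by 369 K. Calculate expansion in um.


dL = 2.6e-06 * 14 * 369 * 1000 = 13.432 um

13.432


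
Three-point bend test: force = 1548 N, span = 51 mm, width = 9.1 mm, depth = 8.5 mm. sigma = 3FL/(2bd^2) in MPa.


sigma = 3*1548*51/(2*9.1*8.5^2) = 180.1 MPa

180.1


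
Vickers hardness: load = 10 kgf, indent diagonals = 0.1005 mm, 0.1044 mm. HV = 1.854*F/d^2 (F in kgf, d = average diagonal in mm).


d_avg = (0.1005+0.1044)/2 = 0.10245 mm
HV = 1.854*10/0.10245^2 = 1766

1766


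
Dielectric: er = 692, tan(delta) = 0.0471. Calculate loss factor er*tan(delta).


Loss = 692 * 0.0471 = 32.593

32.593


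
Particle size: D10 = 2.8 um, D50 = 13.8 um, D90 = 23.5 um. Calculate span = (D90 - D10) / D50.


Span = (23.5 - 2.8) / 13.8 = 20.7 / 13.8 = 1.5

1.5


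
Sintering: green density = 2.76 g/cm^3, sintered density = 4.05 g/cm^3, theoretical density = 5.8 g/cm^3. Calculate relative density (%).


Relative = 4.05 / 5.8 * 100 = 69.8%

69.8


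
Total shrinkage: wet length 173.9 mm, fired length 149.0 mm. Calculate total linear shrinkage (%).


TS = (173.9 - 149.0) / 173.9 * 100 = 14.32%

14.32


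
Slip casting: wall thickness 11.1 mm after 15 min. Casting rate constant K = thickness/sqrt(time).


K = 11.1 / sqrt(15) = 11.1 / 3.873 = 2.866 mm/min^0.5

2.866


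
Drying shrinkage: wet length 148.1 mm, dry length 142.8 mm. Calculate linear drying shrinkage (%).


DS = (148.1 - 142.8) / 148.1 * 100 = 3.58%

3.58


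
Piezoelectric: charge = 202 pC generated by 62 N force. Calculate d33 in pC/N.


d33 = 202 / 62 = 3.3 pC/N

3.3


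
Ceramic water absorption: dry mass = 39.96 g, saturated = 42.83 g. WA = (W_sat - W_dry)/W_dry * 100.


WA = (42.83 - 39.96) / 39.96 * 100 = 7.18%

7.18


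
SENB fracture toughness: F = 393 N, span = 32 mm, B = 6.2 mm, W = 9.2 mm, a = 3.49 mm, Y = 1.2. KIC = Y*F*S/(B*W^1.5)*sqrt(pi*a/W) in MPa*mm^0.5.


KIC = 1.2*393*32/(6.2*9.2^1.5)*sqrt(pi*3.49/9.2) = 95.22

95.22


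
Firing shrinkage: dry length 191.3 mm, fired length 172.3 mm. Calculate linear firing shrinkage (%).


FS = (191.3 - 172.3) / 191.3 * 100 = 9.93%

9.93


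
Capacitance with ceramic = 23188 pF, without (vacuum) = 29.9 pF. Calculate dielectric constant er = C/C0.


er = 23188 / 29.9 = 775.52

775.52


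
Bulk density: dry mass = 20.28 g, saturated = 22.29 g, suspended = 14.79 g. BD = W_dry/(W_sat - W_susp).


BD = 20.28 / (22.29 - 14.79) = 20.28 / 7.5 = 2.704 g/cm^3

2.704


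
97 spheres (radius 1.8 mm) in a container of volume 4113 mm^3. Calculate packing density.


V_sphere = 4/3*pi*1.8^3 = 24.429 mm^3
Total V = 97*24.429 = 2369.613 mm^3
PD = 2369.613 / 4113 = 0.576

0.576


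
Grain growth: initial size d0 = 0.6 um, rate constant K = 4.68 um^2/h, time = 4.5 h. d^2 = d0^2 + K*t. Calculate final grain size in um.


d^2 = 0.6^2 + 4.68*4.5 = 21.42
d = sqrt(21.42) = 4.63 um

4.63


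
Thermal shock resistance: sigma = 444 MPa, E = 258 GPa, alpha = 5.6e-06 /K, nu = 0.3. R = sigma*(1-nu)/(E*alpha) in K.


R = 444*(1-0.3)/(258*1000*5.6e-06) = 215 K

215


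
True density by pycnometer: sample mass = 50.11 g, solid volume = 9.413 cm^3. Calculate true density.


TD = 50.11 / 9.413 = 5.323 g/cm^3

5.323


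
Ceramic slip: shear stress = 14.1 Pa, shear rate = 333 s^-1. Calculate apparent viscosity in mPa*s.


eta = tau/gamma * 1000 = 14.1/333 * 1000 = 42.3 mPa*s

42.3


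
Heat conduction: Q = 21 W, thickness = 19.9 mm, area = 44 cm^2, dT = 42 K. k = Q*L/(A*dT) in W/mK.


k = 21*19.9/1000/(44/10000*42) = 2.26 W/mK

2.26


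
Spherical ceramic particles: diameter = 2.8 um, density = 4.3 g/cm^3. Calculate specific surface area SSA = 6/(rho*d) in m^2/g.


SSA = 6 / (4.3 * 2.8) = 0.498 m^2/g

0.498


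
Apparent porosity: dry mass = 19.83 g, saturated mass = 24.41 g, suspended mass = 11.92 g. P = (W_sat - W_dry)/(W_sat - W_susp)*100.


P = (24.41 - 19.83) / (24.41 - 11.92) * 100 = 4.58 / 12.49 * 100 = 36.7%

36.7


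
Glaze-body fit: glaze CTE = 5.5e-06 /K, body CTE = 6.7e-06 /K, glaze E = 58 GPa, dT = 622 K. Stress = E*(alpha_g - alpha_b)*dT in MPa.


Stress = 58*1000*(5.5e-06 - 6.7e-06)*622 = -43.3 MPa

-43.3


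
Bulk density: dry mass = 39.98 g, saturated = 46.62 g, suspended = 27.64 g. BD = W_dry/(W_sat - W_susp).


BD = 39.98 / (46.62 - 27.64) = 39.98 / 18.98 = 2.106 g/cm^3

2.106


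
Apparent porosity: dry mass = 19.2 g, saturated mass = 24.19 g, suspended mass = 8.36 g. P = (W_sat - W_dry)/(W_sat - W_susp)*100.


P = (24.19 - 19.2) / (24.19 - 8.36) * 100 = 4.99 / 15.83 * 100 = 31.5%

31.5


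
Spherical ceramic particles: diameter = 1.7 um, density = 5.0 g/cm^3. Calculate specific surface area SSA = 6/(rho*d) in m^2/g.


SSA = 6 / (5.0 * 1.7) = 0.706 m^2/g

0.706


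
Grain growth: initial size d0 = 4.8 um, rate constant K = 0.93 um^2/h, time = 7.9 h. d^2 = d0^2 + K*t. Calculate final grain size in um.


d^2 = 4.8^2 + 0.93*7.9 = 30.387
d = sqrt(30.387) = 5.51 um

5.51


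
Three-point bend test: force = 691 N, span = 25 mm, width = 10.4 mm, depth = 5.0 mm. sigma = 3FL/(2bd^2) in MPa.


sigma = 3*691*25/(2*10.4*5.0^2) = 99.7 MPa

99.7


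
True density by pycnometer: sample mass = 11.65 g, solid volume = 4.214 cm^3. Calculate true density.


TD = 11.65 / 4.214 = 2.765 g/cm^3

2.765


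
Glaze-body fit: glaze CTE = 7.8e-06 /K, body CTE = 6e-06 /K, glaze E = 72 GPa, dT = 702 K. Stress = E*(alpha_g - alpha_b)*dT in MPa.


Stress = 72*1000*(7.8e-06 - 6e-06)*702 = 91.0 MPa

91.0


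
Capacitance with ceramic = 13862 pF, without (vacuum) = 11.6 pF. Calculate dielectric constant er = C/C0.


er = 13862 / 11.6 = 1195.0

1195.0


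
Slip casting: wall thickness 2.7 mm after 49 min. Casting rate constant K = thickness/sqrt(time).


K = 2.7 / sqrt(49) = 2.7 / 7.0 = 0.386 mm/min^0.5

0.386


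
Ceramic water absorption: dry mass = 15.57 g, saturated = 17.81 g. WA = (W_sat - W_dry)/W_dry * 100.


WA = (17.81 - 15.57) / 15.57 * 100 = 14.39%

14.39


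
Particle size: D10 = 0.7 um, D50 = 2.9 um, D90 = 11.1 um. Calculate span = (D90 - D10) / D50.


Span = (11.1 - 0.7) / 2.9 = 10.4 / 2.9 = 3.586

3.586


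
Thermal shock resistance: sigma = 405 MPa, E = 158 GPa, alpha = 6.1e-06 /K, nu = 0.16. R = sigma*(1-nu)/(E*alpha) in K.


R = 405*(1-0.16)/(158*1000*6.1e-06) = 353 K

353


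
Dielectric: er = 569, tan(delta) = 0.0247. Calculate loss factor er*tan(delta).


Loss = 569 * 0.0247 = 14.054

14.054


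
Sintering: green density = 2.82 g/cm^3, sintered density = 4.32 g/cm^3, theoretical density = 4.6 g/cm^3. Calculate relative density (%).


Relative = 4.32 / 4.6 * 100 = 93.9%

93.9


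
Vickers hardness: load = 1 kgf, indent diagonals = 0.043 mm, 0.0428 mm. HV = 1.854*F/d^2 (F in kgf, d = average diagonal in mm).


d_avg = (0.043+0.0428)/2 = 0.0429 mm
HV = 1.854*1/0.0429^2 = 1007

1007


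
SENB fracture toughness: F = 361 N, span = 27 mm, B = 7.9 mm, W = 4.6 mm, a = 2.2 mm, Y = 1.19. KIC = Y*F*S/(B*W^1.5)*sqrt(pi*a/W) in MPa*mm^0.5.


KIC = 1.19*361*27/(7.9*4.6^1.5)*sqrt(pi*2.2/4.6) = 182.42

182.42


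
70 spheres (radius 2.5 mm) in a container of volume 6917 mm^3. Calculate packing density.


V_sphere = 4/3*pi*2.5^3 = 65.4498 mm^3
Total V = 70*65.4498 = 4581.486 mm^3
PD = 4581.486 / 6917 = 0.662

0.662


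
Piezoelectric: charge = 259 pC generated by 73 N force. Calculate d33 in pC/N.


d33 = 259 / 73 = 3.5 pC/N

3.5


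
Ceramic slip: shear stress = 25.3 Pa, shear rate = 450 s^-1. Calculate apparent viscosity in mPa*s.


eta = tau/gamma * 1000 = 25.3/450 * 1000 = 56.2 mPa*s

56.2


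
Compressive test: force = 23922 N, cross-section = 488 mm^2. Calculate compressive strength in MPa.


CS = 23922 / 488 = 49.0 MPa

49.0


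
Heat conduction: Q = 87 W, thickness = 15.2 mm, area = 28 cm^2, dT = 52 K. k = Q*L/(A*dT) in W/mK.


k = 87*15.2/1000/(28/10000*52) = 9.08 W/mK

9.08


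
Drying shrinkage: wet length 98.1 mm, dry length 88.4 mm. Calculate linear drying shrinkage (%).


DS = (98.1 - 88.4) / 98.1 * 100 = 9.89%

9.89


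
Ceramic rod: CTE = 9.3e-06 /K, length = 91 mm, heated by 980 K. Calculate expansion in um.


dL = 9.3e-06 * 91 * 980 * 1000 = 829.374 um

829.374


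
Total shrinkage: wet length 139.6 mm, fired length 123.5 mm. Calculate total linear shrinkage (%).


TS = (139.6 - 123.5) / 139.6 * 100 = 11.53%

11.53


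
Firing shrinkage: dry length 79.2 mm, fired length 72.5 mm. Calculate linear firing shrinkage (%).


FS = (79.2 - 72.5) / 79.2 * 100 = 8.46%

8.46


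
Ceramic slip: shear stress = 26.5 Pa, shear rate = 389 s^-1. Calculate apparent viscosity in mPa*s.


eta = tau/gamma * 1000 = 26.5/389 * 1000 = 68.1 mPa*s

68.1


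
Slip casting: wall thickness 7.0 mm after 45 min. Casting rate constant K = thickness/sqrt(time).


K = 7.0 / sqrt(45) = 7.0 / 6.7082 = 1.043 mm/min^0.5

1.043


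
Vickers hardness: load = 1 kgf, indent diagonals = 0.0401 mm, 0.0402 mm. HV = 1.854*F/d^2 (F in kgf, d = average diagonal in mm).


d_avg = (0.0401+0.0402)/2 = 0.04015 mm
HV = 1.854*1/0.04015^2 = 1150

1150


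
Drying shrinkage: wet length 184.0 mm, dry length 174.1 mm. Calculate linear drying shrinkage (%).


DS = (184.0 - 174.1) / 184.0 * 100 = 5.38%

5.38


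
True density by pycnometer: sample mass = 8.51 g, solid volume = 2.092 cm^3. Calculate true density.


TD = 8.51 / 2.092 = 4.068 g/cm^3

4.068


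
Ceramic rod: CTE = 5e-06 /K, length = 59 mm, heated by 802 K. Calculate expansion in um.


dL = 5e-06 * 59 * 802 * 1000 = 236.59 um

236.59


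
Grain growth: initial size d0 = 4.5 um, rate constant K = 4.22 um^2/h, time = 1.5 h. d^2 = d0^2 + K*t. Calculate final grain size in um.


d^2 = 4.5^2 + 4.22*1.5 = 26.58
d = sqrt(26.58) = 5.16 um

5.16


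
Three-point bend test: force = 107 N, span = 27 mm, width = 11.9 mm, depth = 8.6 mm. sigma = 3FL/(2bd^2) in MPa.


sigma = 3*107*27/(2*11.9*8.6^2) = 4.9 MPa

4.9


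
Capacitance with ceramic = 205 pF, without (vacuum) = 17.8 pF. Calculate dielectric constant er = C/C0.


er = 205 / 17.8 = 11.52

11.52


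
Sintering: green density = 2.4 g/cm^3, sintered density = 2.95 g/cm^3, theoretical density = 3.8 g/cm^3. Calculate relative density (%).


Relative = 2.95 / 3.8 * 100 = 77.6%

77.6


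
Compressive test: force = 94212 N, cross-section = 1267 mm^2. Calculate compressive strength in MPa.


CS = 94212 / 1267 = 74.4 MPa

74.4


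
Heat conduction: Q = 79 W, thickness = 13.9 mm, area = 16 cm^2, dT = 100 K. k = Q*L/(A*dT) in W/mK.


k = 79*13.9/1000/(16/10000*100) = 6.86 W/mK

6.86


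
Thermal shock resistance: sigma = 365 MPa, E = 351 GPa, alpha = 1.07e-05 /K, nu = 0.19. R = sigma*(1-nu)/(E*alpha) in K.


R = 365*(1-0.19)/(351*1000*1.07e-05) = 79 K

79


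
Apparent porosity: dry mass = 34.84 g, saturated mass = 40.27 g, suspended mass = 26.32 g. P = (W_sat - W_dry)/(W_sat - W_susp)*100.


P = (40.27 - 34.84) / (40.27 - 26.32) * 100 = 5.43 / 13.95 * 100 = 38.9%

38.9


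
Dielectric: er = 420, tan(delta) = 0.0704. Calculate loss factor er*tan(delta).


Loss = 420 * 0.0704 = 29.568

29.568


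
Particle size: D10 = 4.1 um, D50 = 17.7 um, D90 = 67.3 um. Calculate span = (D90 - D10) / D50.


Span = (67.3 - 4.1) / 17.7 = 63.2 / 17.7 = 3.571

3.571


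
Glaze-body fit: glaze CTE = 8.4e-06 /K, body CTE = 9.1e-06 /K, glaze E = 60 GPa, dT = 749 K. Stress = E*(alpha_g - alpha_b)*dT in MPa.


Stress = 60*1000*(8.4e-06 - 9.1e-06)*749 = -31.5 MPa

-31.5


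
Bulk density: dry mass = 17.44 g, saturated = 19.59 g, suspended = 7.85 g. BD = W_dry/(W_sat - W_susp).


BD = 17.44 / (19.59 - 7.85) = 17.44 / 11.74 = 1.486 g/cm^3

1.486


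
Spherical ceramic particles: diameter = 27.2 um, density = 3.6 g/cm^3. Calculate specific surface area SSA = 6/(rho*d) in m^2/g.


SSA = 6 / (3.6 * 27.2) = 0.061 m^2/g

0.061


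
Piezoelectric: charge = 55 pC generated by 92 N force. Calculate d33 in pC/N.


d33 = 55 / 92 = 0.6 pC/N

0.6


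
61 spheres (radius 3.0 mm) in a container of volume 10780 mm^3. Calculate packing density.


V_sphere = 4/3*pi*3.0^3 = 113.0973 mm^3
Total V = 61*113.0973 = 6898.9353 mm^3
PD = 6898.9353 / 10780 = 0.64

0.64


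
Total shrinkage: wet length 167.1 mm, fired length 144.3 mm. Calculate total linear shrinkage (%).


TS = (167.1 - 144.3) / 167.1 * 100 = 13.64%

13.64


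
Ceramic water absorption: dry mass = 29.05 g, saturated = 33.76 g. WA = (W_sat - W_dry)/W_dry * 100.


WA = (33.76 - 29.05) / 29.05 * 100 = 16.21%

16.21


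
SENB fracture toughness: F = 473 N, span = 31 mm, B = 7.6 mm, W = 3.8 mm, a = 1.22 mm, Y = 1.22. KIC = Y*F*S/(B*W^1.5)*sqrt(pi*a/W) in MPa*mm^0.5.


KIC = 1.22*473*31/(7.6*3.8^1.5)*sqrt(pi*1.22/3.8) = 319.12

319.12


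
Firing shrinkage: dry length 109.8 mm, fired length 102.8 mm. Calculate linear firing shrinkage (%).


FS = (109.8 - 102.8) / 109.8 * 100 = 6.38%

6.38


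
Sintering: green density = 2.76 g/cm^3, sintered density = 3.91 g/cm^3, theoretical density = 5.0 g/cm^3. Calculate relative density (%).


Relative = 3.91 / 5.0 * 100 = 78.2%

78.2


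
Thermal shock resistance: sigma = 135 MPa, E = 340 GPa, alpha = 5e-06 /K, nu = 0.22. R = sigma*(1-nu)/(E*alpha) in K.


R = 135*(1-0.22)/(340*1000*5e-06) = 62 K

62


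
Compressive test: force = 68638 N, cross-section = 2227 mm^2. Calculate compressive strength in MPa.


CS = 68638 / 2227 = 30.8 MPa

30.8


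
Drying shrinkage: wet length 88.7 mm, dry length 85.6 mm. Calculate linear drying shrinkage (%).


DS = (88.7 - 85.6) / 88.7 * 100 = 3.49%

3.49


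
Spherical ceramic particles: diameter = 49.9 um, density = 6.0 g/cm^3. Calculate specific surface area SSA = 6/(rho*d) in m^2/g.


SSA = 6 / (6.0 * 49.9) = 0.02 m^2/g

0.02


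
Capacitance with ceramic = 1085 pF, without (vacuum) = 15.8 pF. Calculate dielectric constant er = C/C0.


er = 1085 / 15.8 = 68.67

68.67


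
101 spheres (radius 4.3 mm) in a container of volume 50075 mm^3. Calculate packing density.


V_sphere = 4/3*pi*4.3^3 = 333.0381 mm^3
Total V = 101*333.0381 = 33636.8481 mm^3
PD = 33636.8481 / 50075 = 0.672

0.672


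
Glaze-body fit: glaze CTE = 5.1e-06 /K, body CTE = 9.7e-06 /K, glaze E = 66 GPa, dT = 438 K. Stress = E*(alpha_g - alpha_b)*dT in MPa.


Stress = 66*1000*(5.1e-06 - 9.7e-06)*438 = -133.0 MPa

-133.0


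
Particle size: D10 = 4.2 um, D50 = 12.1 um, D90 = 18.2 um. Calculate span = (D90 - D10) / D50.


Span = (18.2 - 4.2) / 12.1 = 14.0 / 12.1 = 1.157

1.157


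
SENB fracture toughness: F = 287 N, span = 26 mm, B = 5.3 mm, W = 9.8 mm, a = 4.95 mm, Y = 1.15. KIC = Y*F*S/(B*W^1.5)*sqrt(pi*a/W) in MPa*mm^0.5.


KIC = 1.15*287*26/(5.3*9.8^1.5)*sqrt(pi*4.95/9.8) = 66.48

66.48


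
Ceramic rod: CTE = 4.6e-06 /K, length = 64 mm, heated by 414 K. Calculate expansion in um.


dL = 4.6e-06 * 64 * 414 * 1000 = 121.882 um

121.882


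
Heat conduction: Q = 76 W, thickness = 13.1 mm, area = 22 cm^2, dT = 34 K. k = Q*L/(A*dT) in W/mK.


k = 76*13.1/1000/(22/10000*34) = 13.31 W/mK

13.31


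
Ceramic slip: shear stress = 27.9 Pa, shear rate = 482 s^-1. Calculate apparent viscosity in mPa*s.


eta = tau/gamma * 1000 = 27.9/482 * 1000 = 57.9 mPa*s

57.9


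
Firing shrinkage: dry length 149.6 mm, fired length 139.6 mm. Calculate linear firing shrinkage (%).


FS = (149.6 - 139.6) / 149.6 * 100 = 6.68%

6.68


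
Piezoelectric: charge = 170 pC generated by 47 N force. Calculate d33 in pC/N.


d33 = 170 / 47 = 3.6 pC/N

3.6


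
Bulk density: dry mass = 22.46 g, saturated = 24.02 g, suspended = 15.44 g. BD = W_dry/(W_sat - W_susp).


BD = 22.46 / (24.02 - 15.44) = 22.46 / 8.58 = 2.618 g/cm^3

2.618


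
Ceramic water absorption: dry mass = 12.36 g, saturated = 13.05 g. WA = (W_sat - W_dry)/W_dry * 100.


WA = (13.05 - 12.36) / 12.36 * 100 = 5.58%

5.58


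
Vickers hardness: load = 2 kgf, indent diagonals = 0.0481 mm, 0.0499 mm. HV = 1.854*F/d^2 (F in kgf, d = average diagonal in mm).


d_avg = (0.0481+0.0499)/2 = 0.049 mm
HV = 1.854*2/0.049^2 = 1544

1544


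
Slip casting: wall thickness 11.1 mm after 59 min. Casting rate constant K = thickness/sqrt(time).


K = 11.1 / sqrt(59) = 11.1 / 7.6811 = 1.445 mm/min^0.5

1.445


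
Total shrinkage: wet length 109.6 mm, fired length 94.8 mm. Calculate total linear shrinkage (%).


TS = (109.6 - 94.8) / 109.6 * 100 = 13.5%

13.5


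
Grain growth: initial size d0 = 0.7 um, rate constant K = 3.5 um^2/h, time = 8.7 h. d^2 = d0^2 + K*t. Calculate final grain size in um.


d^2 = 0.7^2 + 3.5*8.7 = 30.94
d = sqrt(30.94) = 5.56 um

5.56


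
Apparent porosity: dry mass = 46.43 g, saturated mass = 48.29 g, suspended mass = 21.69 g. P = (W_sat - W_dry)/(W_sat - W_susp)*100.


P = (48.29 - 46.43) / (48.29 - 21.69) * 100 = 1.86 / 26.6 * 100 = 7.0%

7.0


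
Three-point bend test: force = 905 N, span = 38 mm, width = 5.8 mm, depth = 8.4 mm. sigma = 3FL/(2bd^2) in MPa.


sigma = 3*905*38/(2*5.8*8.4^2) = 126.0 MPa

126.0


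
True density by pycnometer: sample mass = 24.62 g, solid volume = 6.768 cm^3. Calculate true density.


TD = 24.62 / 6.768 = 3.638 g/cm^3

3.638


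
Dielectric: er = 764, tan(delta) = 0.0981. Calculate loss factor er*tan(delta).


Loss = 764 * 0.0981 = 74.948

74.948


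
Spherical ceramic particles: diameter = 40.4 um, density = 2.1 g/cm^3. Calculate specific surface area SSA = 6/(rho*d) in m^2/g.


SSA = 6 / (2.1 * 40.4) = 0.071 m^2/g

0.071


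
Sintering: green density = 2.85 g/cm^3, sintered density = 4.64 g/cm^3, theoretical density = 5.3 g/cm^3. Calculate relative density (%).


Relative = 4.64 / 5.3 * 100 = 87.5%

87.5


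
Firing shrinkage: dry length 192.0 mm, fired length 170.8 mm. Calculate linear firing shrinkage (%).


FS = (192.0 - 170.8) / 192.0 * 100 = 11.04%

11.04


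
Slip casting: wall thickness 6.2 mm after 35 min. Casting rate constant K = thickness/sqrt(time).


K = 6.2 / sqrt(35) = 6.2 / 5.9161 = 1.048 mm/min^0.5

1.048


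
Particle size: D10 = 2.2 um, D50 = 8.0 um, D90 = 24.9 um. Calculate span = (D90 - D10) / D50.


Span = (24.9 - 2.2) / 8.0 = 22.7 / 8.0 = 2.838

2.838


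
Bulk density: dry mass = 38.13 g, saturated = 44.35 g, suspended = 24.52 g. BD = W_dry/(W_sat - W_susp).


BD = 38.13 / (44.35 - 24.52) = 38.13 / 19.83 = 1.923 g/cm^3

1.923


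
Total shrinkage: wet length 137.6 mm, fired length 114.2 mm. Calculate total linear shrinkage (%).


TS = (137.6 - 114.2) / 137.6 * 100 = 17.01%

17.01


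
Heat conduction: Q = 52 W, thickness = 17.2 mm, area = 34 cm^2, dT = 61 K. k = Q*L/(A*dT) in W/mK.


k = 52*17.2/1000/(34/10000*61) = 4.31 W/mK

4.31


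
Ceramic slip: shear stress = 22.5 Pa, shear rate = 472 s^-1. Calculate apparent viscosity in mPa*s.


eta = tau/gamma * 1000 = 22.5/472 * 1000 = 47.7 mPa*s

47.7


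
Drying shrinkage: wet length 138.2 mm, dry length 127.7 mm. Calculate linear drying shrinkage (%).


DS = (138.2 - 127.7) / 138.2 * 100 = 7.6%

7.6


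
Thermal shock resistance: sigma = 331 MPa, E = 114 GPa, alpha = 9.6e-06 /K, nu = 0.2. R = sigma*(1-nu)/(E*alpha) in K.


R = 331*(1-0.2)/(114*1000*9.6e-06) = 242 K

242


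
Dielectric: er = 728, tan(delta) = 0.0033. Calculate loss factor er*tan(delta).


Loss = 728 * 0.0033 = 2.402

2.402


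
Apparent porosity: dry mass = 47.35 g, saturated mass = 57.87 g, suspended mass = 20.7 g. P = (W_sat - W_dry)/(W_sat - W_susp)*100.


P = (57.87 - 47.35) / (57.87 - 20.7) * 100 = 10.52 / 37.17 * 100 = 28.3%

28.3


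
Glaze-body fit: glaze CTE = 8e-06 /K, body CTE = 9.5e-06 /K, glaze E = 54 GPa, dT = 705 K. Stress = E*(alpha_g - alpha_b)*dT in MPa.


Stress = 54*1000*(8e-06 - 9.5e-06)*705 = -57.1 MPa

-57.1


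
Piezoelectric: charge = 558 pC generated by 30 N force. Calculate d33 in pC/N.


d33 = 558 / 30 = 18.6 pC/N

18.6


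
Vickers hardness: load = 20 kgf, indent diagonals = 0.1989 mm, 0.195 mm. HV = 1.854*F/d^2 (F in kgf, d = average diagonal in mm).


d_avg = (0.1989+0.195)/2 = 0.19695 mm
HV = 1.854*20/0.19695^2 = 956

956


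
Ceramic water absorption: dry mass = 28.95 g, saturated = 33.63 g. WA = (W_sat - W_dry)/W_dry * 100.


WA = (33.63 - 28.95) / 28.95 * 100 = 16.17%

16.17


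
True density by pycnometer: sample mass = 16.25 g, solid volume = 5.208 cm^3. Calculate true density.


TD = 16.25 / 5.208 = 3.12 g/cm^3

3.12


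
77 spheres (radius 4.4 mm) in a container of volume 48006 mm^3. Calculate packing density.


V_sphere = 4/3*pi*4.4^3 = 356.8179 mm^3
Total V = 77*356.8179 = 27474.9783 mm^3
PD = 27474.9783 / 48006 = 0.572

0.572


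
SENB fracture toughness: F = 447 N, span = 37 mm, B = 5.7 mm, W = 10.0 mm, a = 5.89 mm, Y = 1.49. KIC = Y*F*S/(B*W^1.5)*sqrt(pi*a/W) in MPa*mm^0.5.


KIC = 1.49*447*37/(5.7*10.0^1.5)*sqrt(pi*5.89/10.0) = 185.97

185.97


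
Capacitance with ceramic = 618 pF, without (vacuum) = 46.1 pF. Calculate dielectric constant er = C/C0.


er = 618 / 46.1 = 13.41

13.41


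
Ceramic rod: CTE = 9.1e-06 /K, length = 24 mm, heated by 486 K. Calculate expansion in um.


dL = 9.1e-06 * 24 * 486 * 1000 = 106.142 um

106.142


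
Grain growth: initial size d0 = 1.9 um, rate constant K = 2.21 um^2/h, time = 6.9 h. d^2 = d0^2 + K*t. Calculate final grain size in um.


d^2 = 1.9^2 + 2.21*6.9 = 18.859
d = sqrt(18.859) = 4.34 um

4.34


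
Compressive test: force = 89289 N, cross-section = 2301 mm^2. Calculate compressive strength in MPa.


CS = 89289 / 2301 = 38.8 MPa

38.8


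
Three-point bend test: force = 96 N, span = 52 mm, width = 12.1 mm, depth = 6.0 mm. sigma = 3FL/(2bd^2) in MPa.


sigma = 3*96*52/(2*12.1*6.0^2) = 17.2 MPa

17.2


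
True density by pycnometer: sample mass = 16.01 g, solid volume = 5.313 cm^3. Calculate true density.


TD = 16.01 / 5.313 = 3.013 g/cm^3

3.013


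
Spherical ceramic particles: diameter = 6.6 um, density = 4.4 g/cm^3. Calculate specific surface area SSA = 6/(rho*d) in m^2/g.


SSA = 6 / (4.4 * 6.6) = 0.207 m^2/g

0.207


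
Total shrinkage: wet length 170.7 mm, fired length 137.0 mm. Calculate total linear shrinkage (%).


TS = (170.7 - 137.0) / 170.7 * 100 = 19.74%

19.74


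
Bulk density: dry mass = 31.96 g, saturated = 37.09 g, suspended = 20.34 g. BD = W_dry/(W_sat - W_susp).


BD = 31.96 / (37.09 - 20.34) = 31.96 / 16.75 = 1.908 g/cm^3

1.908


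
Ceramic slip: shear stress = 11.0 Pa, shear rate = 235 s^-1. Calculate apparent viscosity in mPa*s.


eta = tau/gamma * 1000 = 11.0/235 * 1000 = 46.8 mPa*s

46.8


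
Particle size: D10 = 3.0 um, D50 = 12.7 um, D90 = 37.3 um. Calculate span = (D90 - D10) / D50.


Span = (37.3 - 3.0) / 12.7 = 34.3 / 12.7 = 2.701

2.701


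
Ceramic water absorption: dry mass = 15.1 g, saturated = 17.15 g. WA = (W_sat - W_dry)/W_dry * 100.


WA = (17.15 - 15.1) / 15.1 * 100 = 13.58%

13.58


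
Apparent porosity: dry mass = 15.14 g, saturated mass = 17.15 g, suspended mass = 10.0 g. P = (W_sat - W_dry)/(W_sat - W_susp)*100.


P = (17.15 - 15.14) / (17.15 - 10.0) * 100 = 2.01 / 7.15 * 100 = 28.1%

28.1


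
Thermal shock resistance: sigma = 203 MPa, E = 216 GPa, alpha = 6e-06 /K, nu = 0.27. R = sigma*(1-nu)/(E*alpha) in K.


R = 203*(1-0.27)/(216*1000*6e-06) = 114 K

114


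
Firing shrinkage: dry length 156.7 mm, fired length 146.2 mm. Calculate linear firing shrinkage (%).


FS = (156.7 - 146.2) / 156.7 * 100 = 6.7%

6.7


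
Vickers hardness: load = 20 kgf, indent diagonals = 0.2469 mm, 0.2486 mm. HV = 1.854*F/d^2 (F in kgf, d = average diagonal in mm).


d_avg = (0.2469+0.2486)/2 = 0.24775 mm
HV = 1.854*20/0.24775^2 = 604

604


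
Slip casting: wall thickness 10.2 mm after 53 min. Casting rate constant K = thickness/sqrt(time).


K = 10.2 / sqrt(53) = 10.2 / 7.2801 = 1.401 mm/min^0.5

1.401


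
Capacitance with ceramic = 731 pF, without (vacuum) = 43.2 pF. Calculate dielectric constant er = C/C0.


er = 731 / 43.2 = 16.92

16.92


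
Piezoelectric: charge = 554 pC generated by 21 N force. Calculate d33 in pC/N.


d33 = 554 / 21 = 26.4 pC/N

26.4


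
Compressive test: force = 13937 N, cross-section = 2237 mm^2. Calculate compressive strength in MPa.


CS = 13937 / 2237 = 6.2 MPa

6.2


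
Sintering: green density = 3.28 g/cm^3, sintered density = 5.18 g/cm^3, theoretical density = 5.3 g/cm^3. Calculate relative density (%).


Relative = 5.18 / 5.3 * 100 = 97.7%

97.7


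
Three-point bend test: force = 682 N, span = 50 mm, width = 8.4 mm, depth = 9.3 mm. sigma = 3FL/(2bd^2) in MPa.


sigma = 3*682*50/(2*8.4*9.3^2) = 70.4 MPa

70.4


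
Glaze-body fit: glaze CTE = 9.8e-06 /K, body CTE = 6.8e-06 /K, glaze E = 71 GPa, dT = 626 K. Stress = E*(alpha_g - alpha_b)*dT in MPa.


Stress = 71*1000*(9.8e-06 - 6.8e-06)*626 = 133.3 MPa

133.3


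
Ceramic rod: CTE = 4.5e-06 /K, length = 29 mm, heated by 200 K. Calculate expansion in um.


dL = 4.5e-06 * 29 * 200 * 1000 = 26.1 um

26.1


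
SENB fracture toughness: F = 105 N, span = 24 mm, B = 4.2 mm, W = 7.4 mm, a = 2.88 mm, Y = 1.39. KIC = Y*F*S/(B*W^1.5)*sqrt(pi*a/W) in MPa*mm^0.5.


KIC = 1.39*105*24/(4.2*7.4^1.5)*sqrt(pi*2.88/7.4) = 45.81

45.81


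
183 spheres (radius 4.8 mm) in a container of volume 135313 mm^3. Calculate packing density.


V_sphere = 4/3*pi*4.8^3 = 463.2467 mm^3
Total V = 183*463.2467 = 84774.1461 mm^3
PD = 84774.1461 / 135313 = 0.627

0.627


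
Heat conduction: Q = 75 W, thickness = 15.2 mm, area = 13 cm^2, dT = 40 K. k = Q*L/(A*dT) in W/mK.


k = 75*15.2/1000/(13/10000*40) = 21.92 W/mK

21.92


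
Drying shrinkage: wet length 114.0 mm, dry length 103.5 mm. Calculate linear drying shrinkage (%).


DS = (114.0 - 103.5) / 114.0 * 100 = 9.21%

9.21


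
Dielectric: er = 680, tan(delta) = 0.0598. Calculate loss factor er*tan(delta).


Loss = 680 * 0.0598 = 40.664

40.664


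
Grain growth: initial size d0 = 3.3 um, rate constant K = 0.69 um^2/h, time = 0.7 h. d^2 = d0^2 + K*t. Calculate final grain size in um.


d^2 = 3.3^2 + 0.69*0.7 = 11.373
d = sqrt(11.373) = 3.37 um

3.37


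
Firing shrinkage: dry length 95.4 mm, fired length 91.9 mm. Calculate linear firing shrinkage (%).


FS = (95.4 - 91.9) / 95.4 * 100 = 3.67%

3.67


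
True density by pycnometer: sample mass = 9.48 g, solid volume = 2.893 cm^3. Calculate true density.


TD = 9.48 / 2.893 = 3.277 g/cm^3

3.277


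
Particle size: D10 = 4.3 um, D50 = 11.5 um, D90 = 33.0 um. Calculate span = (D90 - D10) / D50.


Span = (33.0 - 4.3) / 11.5 = 28.7 / 11.5 = 2.496

2.496


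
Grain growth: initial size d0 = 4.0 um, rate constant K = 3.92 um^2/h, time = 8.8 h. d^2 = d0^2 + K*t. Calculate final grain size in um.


d^2 = 4.0^2 + 3.92*8.8 = 50.496
d = sqrt(50.496) = 7.11 um

7.11


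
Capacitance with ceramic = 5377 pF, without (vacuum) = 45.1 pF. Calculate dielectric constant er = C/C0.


er = 5377 / 45.1 = 119.22

119.22


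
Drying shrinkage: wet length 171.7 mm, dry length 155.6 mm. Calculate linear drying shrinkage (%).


DS = (171.7 - 155.6) / 171.7 * 100 = 9.38%

9.38


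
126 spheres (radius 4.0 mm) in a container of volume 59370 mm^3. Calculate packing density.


V_sphere = 4/3*pi*4.0^3 = 268.0826 mm^3
Total V = 126*268.0826 = 33778.4076 mm^3
PD = 33778.4076 / 59370 = 0.569

0.569


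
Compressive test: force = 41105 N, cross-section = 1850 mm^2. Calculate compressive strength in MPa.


CS = 41105 / 1850 = 22.2 MPa

22.2


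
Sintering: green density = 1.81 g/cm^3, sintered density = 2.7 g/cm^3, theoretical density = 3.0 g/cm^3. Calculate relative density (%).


Relative = 2.7 / 3.0 * 100 = 90.0%

90.0


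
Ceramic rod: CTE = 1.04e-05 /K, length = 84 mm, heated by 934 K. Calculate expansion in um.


dL = 1.04e-05 * 84 * 934 * 1000 = 815.942 um

815.942


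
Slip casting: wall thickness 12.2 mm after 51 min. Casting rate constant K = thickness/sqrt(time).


K = 12.2 / sqrt(51) = 12.2 / 7.1414 = 1.708 mm/min^0.5

1.708


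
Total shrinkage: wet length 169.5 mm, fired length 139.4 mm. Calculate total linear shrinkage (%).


TS = (169.5 - 139.4) / 169.5 * 100 = 17.76%

17.76


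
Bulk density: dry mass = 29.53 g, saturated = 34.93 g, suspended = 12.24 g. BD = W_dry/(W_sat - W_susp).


BD = 29.53 / (34.93 - 12.24) = 29.53 / 22.69 = 1.301 g/cm^3

1.301


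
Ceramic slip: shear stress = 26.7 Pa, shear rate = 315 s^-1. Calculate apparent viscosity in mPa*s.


eta = tau/gamma * 1000 = 26.7/315 * 1000 = 84.8 mPa*s

84.8


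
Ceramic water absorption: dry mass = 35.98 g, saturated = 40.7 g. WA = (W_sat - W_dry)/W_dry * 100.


WA = (40.7 - 35.98) / 35.98 * 100 = 13.12%

13.12


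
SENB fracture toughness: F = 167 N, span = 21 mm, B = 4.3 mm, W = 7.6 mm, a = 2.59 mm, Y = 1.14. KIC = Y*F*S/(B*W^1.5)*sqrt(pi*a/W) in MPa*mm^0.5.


KIC = 1.14*167*21/(4.3*7.6^1.5)*sqrt(pi*2.59/7.6) = 45.92

45.92


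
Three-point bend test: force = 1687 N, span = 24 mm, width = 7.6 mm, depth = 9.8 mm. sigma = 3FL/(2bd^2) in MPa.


sigma = 3*1687*24/(2*7.6*9.8^2) = 83.2 MPa

83.2


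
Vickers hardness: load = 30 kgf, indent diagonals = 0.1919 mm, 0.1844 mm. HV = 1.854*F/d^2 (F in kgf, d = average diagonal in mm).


d_avg = (0.1919+0.1844)/2 = 0.18815 mm
HV = 1.854*30/0.18815^2 = 1571

1571


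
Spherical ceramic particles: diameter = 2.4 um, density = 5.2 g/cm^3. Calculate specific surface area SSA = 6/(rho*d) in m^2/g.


SSA = 6 / (5.2 * 2.4) = 0.481 m^2/g

0.481


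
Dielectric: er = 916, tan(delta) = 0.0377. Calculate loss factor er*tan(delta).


Loss = 916 * 0.0377 = 34.533

34.533


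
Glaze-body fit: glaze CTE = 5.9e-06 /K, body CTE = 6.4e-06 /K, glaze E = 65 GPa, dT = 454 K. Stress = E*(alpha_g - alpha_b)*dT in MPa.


Stress = 65*1000*(5.9e-06 - 6.4e-06)*454 = -14.8 MPa

-14.8


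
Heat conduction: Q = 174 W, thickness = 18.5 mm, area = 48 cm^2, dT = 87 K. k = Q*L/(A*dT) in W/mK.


k = 174*18.5/1000/(48/10000*87) = 7.71 W/mK

7.71


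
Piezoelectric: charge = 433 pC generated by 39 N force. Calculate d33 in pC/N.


d33 = 433 / 39 = 11.1 pC/N

11.1


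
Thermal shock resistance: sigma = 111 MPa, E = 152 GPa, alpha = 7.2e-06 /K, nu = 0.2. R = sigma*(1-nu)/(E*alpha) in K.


R = 111*(1-0.2)/(152*1000*7.2e-06) = 81 K

81


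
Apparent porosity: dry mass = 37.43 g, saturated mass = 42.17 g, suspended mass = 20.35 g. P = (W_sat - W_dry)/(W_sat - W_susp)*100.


P = (42.17 - 37.43) / (42.17 - 20.35) * 100 = 4.74 / 21.82 * 100 = 21.7%

21.7


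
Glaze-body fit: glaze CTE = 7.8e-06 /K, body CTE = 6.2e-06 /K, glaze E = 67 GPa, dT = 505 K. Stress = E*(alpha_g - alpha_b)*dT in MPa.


Stress = 67*1000*(7.8e-06 - 6.2e-06)*505 = 54.1 MPa

54.1


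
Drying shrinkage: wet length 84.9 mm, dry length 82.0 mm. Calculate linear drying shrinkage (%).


DS = (84.9 - 82.0) / 84.9 * 100 = 3.42%

3.42


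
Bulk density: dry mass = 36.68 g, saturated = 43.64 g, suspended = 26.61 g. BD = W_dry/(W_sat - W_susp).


BD = 36.68 / (43.64 - 26.61) = 36.68 / 17.03 = 2.154 g/cm^3

2.154


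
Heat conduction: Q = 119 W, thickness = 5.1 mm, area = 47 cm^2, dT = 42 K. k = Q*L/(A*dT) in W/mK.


k = 119*5.1/1000/(47/10000*42) = 3.07 W/mK

3.07


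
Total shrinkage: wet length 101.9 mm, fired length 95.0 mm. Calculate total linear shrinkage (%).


TS = (101.9 - 95.0) / 101.9 * 100 = 6.77%

6.77


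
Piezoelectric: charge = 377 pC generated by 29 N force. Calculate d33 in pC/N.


d33 = 377 / 29 = 13.0 pC/N

13.0


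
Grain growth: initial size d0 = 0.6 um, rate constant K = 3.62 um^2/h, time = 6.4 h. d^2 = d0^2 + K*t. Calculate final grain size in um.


d^2 = 0.6^2 + 3.62*6.4 = 23.528
d = sqrt(23.528) = 4.85 um

4.85


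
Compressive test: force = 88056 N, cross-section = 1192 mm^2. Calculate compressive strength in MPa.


CS = 88056 / 1192 = 73.9 MPa

73.9


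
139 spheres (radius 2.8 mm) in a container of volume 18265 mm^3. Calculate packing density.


V_sphere = 4/3*pi*2.8^3 = 91.9523 mm^3
Total V = 139*91.9523 = 12781.3697 mm^3
PD = 12781.3697 / 18265 = 0.7

0.7


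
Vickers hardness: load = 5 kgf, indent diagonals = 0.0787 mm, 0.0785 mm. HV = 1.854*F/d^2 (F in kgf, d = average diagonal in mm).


d_avg = (0.0787+0.0785)/2 = 0.0786 mm
HV = 1.854*5/0.0786^2 = 1500

1500


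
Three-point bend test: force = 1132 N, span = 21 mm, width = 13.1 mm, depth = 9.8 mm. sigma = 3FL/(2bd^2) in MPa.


sigma = 3*1132*21/(2*13.1*9.8^2) = 28.3 MPa

28.3


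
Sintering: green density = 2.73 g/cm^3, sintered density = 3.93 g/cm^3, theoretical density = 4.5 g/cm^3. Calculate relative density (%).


Relative = 3.93 / 4.5 * 100 = 87.3%

87.3


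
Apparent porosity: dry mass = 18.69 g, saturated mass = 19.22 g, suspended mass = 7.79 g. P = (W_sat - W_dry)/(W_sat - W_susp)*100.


P = (19.22 - 18.69) / (19.22 - 7.79) * 100 = 0.53 / 11.43 * 100 = 4.6%

4.6


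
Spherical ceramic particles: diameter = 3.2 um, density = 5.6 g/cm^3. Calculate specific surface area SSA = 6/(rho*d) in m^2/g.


SSA = 6 / (5.6 * 3.2) = 0.335 m^2/g

0.335


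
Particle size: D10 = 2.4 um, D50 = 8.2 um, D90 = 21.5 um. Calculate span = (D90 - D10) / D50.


Span = (21.5 - 2.4) / 8.2 = 19.1 / 8.2 = 2.329

2.329


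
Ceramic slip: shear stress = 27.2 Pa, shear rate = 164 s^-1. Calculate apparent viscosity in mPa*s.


eta = tau/gamma * 1000 = 27.2/164 * 1000 = 165.9 mPa*s

165.9


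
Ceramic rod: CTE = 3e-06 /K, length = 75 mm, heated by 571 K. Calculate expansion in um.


dL = 3e-06 * 75 * 571 * 1000 = 128.475 um

128.475


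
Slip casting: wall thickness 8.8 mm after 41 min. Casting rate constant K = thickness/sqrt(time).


K = 8.8 / sqrt(41) = 8.8 / 6.4031 = 1.374 mm/min^0.5

1.374


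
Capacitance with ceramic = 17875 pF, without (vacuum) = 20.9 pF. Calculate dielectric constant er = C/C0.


er = 17875 / 20.9 = 855.26

855.26


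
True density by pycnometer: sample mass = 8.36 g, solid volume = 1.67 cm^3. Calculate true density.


TD = 8.36 / 1.67 = 5.006 g/cm^3

5.006


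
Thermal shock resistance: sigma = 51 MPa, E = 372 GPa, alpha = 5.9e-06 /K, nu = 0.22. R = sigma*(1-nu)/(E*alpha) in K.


R = 51*(1-0.22)/(372*1000*5.9e-06) = 18 K

18


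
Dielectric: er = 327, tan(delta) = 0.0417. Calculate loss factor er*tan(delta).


Loss = 327 * 0.0417 = 13.636

13.636


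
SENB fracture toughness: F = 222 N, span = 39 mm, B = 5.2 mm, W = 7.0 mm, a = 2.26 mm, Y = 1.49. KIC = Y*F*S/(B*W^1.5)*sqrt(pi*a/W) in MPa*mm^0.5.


KIC = 1.49*222*39/(5.2*7.0^1.5)*sqrt(pi*2.26/7.0) = 134.91

134.91


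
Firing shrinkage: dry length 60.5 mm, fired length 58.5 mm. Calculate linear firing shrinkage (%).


FS = (60.5 - 58.5) / 60.5 * 100 = 3.31%

3.31


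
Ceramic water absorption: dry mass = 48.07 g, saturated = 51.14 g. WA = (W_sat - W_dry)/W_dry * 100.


WA = (51.14 - 48.07) / 48.07 * 100 = 6.39%

6.39


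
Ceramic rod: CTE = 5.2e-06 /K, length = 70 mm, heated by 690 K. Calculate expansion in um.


dL = 5.2e-06 * 70 * 690 * 1000 = 251.16 um

251.16


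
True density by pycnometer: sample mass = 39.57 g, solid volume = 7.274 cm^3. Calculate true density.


TD = 39.57 / 7.274 = 5.44 g/cm^3

5.44


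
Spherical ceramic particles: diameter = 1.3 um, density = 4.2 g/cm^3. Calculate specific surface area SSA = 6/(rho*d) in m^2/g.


SSA = 6 / (4.2 * 1.3) = 1.099 m^2/g

1.099


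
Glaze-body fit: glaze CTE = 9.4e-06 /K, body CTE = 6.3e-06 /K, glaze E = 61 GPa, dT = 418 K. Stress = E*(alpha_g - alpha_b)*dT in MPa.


Stress = 61*1000*(9.4e-06 - 6.3e-06)*418 = 79.0 MPa

79.0


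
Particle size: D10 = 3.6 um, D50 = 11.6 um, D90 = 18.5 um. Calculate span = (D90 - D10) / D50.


Span = (18.5 - 3.6) / 11.6 = 14.9 / 11.6 = 1.284

1.284


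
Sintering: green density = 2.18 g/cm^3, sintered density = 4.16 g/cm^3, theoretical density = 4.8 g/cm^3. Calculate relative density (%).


Relative = 4.16 / 4.8 * 100 = 86.7%

86.7


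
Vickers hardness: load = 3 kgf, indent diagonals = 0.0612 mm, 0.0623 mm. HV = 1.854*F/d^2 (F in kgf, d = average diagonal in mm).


d_avg = (0.0612+0.0623)/2 = 0.06175 mm
HV = 1.854*3/0.06175^2 = 1459

1459


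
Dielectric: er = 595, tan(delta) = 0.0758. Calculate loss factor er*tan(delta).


Loss = 595 * 0.0758 = 45.101

45.101


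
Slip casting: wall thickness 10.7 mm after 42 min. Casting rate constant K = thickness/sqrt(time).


K = 10.7 / sqrt(42) = 10.7 / 6.4807 = 1.651 mm/min^0.5

1.651


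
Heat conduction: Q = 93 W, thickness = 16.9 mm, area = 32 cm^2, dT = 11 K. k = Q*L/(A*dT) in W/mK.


k = 93*16.9/1000/(32/10000*11) = 44.65 W/mK

44.65


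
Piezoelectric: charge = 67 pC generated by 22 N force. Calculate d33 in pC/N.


d33 = 67 / 22 = 3.0 pC/N

3.0


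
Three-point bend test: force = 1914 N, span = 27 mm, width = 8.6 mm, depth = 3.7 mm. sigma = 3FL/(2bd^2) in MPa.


sigma = 3*1914*27/(2*8.6*3.7^2) = 658.4 MPa

658.4


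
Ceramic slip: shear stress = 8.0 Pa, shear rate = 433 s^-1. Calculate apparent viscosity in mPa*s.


eta = tau/gamma * 1000 = 8.0/433 * 1000 = 18.5 mPa*s

18.5


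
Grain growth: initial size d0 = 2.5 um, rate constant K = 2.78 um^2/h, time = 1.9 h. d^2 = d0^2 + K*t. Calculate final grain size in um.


d^2 = 2.5^2 + 2.78*1.9 = 11.532
d = sqrt(11.532) = 3.4 um

3.4


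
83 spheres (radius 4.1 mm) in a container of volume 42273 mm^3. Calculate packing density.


V_sphere = 4/3*pi*4.1^3 = 288.6956 mm^3
Total V = 83*288.6956 = 23961.7348 mm^3
PD = 23961.7348 / 42273 = 0.567

0.567


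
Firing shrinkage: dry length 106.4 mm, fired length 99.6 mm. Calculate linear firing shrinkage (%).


FS = (106.4 - 99.6) / 106.4 * 100 = 6.39%

6.39


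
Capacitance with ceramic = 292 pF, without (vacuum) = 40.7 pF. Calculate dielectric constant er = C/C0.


er = 292 / 40.7 = 7.17

7.17


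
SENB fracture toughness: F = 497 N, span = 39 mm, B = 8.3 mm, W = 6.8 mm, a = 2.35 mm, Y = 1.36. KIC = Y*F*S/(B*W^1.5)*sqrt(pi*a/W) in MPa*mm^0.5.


KIC = 1.36*497*39/(8.3*6.8^1.5)*sqrt(pi*2.35/6.8) = 186.63

186.63
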